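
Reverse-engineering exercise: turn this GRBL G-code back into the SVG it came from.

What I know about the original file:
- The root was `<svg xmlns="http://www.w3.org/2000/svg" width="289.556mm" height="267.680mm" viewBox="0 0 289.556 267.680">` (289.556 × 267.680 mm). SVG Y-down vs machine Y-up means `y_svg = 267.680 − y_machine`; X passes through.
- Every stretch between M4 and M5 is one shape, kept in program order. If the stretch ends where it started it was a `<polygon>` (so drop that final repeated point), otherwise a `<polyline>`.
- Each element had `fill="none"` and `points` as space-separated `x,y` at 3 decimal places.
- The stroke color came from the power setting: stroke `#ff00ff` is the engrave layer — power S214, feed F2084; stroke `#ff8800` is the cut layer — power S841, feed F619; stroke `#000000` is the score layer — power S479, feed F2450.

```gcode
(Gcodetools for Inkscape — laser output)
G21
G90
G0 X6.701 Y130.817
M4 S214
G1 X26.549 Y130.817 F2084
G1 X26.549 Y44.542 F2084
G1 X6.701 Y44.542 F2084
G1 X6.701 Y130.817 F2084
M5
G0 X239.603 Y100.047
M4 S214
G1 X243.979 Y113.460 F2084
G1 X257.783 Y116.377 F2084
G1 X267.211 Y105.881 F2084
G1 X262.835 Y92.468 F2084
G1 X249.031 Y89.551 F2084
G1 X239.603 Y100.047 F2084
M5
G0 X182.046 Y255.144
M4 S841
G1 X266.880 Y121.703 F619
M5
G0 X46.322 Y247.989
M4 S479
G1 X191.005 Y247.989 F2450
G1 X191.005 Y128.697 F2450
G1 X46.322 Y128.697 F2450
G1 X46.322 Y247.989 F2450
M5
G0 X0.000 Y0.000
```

Machine Y-up, SVG Y-down with viewBox height 267.680, so y_svg = 267.680 − y_machine; X carries over.

Run 1: the run's S214 means `#ff00ff` (engrave). The run returns to its start, so emit a `<polygon>` with points (Y-flipped): 6.701,136.863 26.549,136.863 26.549,223.138 6.701,223.138.

Run 2: S214 ⇒ engrave layer `#ff00ff`. The run returns to its start, so emit a `<polygon>` with points (Y-flipped): 239.603,167.633 243.979,154.220 257.783,151.303 267.211,161.799 262.835,175.212 249.031,178.129.

Run 3: the run's S841 means `#ff8800` (cut). The run is open, so emit a `<polyline>` with points (Y-flipped): 182.046,12.536 266.880,145.977.

Run 4: the run's S479 means `#000000` (score). The run returns to its start, so emit a `<polygon>` with points (Y-flipped): 46.322,19.691 191.005,19.691 191.005,138.983 46.322,138.983.

<svg xmlns="http://www.w3.org/2000/svg" width="289.556mm" height="267.680mm" viewBox="0 0 289.556 267.680">
  <polygon points="6.701,136.863 26.549,136.863 26.549,223.138 6.701,223.138" fill="none" stroke="#ff00ff"/>
  <polygon points="239.603,167.633 243.979,154.220 257.783,151.303 267.211,161.799 262.835,175.212 249.031,178.129" fill="none" stroke="#ff00ff"/>
  <polyline points="182.046,12.536 266.880,145.977" fill="none" stroke="#ff8800"/>
  <polygon points="46.322,19.691 191.005,19.691 191.005,138.983 46.322,138.983" fill="none" stroke="#000000"/>
</svg>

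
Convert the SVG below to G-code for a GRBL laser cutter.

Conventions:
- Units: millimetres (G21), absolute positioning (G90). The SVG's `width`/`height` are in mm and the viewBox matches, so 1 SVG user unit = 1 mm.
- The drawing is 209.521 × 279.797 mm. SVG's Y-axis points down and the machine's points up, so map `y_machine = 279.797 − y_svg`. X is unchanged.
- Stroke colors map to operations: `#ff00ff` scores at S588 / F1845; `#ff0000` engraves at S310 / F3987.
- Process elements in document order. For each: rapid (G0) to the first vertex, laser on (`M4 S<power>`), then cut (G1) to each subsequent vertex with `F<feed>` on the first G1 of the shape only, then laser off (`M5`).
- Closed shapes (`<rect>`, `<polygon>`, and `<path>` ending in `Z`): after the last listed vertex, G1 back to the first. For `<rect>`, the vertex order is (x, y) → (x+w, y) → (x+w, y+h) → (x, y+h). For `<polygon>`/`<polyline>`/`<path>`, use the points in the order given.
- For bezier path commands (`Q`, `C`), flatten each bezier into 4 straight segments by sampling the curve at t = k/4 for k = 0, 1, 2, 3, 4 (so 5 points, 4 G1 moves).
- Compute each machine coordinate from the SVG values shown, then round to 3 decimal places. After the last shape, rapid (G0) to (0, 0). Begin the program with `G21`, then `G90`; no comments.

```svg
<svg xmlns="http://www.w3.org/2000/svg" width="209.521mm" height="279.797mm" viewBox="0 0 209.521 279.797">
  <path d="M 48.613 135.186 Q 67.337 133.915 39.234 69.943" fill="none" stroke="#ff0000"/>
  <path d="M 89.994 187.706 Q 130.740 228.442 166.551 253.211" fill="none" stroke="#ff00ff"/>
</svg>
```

G21
G90
G0 X48.613 Y144.611
M4 S310
G1 X55.048 Y149.165 F3987
G1 X55.630 Y161.557
G1 X50.359 Y181.787
G1 X39.234 Y209.854
M5
G0 X89.994 Y92.091
M4 S588
G1 X110.059 Y72.721 F1845
G1 X129.506 Y55.347
G1 X148.337 Y39.968
G1 X166.551 Y26.586
M5
G0 X0.000 Y0.000

viewBox `0 0 209.521 279.797` with mm width/height → 1 unit = 1 mm. Flip: y_m = 279.797 − y_svg.

**Shape 1** — `<path>` quadratic bezier, stroke `#ff0000` → engrave (S310, F3987). Control points (SVG): P0=(48.613,135.186), P1=(67.337,133.915), P2=(39.234,69.943); sampled at t=k/4. Machine vertices: (48.613,144.611) → (55.048,149.165) → (55.630,161.557) → (50.359,181.787) → (39.234,209.854). Open path.

**Shape 2** — `<path>` quadratic bezier, stroke `#ff00ff` → score (S588, F1845). Control points (SVG): P0=(89.994,187.706), P1=(130.740,228.442), P2=(166.551,253.211); sampled at t=k/4. Machine vertices: (89.994,92.091) → (110.059,72.721) → (129.506,55.347) → (148.337,39.968) → (166.551,26.586). Open path.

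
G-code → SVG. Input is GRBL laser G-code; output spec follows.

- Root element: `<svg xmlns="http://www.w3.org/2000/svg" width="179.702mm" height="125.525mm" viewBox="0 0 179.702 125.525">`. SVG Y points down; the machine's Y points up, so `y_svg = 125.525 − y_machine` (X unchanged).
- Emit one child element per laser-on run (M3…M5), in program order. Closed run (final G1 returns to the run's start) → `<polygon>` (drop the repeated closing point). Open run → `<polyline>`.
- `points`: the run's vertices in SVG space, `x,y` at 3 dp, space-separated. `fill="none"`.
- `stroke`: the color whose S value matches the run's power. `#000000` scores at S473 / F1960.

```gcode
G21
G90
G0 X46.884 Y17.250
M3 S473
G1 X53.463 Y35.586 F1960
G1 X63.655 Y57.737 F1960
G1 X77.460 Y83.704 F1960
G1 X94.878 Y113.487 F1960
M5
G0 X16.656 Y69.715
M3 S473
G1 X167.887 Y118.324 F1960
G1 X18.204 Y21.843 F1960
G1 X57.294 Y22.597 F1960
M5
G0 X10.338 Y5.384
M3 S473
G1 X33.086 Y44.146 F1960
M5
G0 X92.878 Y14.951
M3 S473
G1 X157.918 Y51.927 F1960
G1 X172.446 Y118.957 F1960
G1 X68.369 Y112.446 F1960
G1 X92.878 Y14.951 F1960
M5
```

Each laser-on run becomes one SVG element. Flip Y back into SVG space with y_svg = 125.525 − y_machine. Every run uses S473, so all elements get stroke `#000000` (score).

Run 1: The run is open, so emit a `<polyline>` with points (Y-flipped): 46.884,108.275 53.463,89.939 63.655,67.788 77.460,41.821 94.878,12.038.

Run 2: The run is open, so emit a `<polyline>` with points (Y-flipped): 16.656,55.810 167.887,7.201 18.204,103.682 57.294,102.928.

Run 3: The run is open, so emit a `<polyline>` with points (Y-flipped): 10.338,120.141 33.086,81.379.

Run 4: The run returns to its start, so emit a `<polygon>` with points (Y-flipped): 92.878,110.574 157.918,73.598 172.446,6.568 68.369,13.079.

<svg xmlns="http://www.w3.org/2000/svg" width="179.702mm" height="125.525mm" viewBox="0 0 179.702 125.525">
  <polyline points="46.884,108.275 53.463,89.939 63.655,67.788 77.460,41.821 94.878,12.038" fill="none" stroke="#000000"/>
  <polyline points="16.656,55.810 167.887,7.201 18.204,103.682 57.294,102.928" fill="none" stroke="#000000"/>
  <polyline points="10.338,120.141 33.086,81.379" fill="none" stroke="#000000"/>
  <polygon points="92.878,110.574 157.918,73.598 172.446,6.568 68.369,13.079" fill="none" stroke="#000000"/>
</svg>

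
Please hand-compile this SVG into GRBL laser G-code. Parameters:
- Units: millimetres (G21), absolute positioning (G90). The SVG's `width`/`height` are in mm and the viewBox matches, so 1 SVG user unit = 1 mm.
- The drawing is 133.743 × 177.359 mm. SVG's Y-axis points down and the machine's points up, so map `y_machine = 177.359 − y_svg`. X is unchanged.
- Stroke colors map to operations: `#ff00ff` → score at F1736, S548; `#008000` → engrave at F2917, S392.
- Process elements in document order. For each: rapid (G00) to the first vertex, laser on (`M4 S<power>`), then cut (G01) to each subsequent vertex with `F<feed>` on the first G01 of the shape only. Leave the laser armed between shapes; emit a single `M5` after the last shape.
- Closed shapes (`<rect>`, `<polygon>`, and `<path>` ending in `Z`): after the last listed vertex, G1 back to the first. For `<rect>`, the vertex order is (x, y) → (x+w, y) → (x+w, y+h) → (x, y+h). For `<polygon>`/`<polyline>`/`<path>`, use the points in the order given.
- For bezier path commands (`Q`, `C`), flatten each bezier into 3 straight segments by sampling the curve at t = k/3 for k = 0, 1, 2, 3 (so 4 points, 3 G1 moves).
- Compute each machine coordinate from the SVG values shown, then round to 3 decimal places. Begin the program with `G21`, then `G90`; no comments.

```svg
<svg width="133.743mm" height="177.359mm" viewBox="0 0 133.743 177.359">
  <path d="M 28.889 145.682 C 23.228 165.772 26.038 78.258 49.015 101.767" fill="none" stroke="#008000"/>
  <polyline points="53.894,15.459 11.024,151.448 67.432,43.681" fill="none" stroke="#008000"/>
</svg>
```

viewBox `0 0 133.743 177.359` with mm width/height → 1 unit = 1 mm. Flip: y_m = 177.359 − y_svg.

**Shape 1** — `<path>` cubic bezier, stroke `#008000` → engrave (S392, F2917). Control points (SVG): P0=(28.889,145.682), P1=(23.228,165.772), P2=(26.038,78.258), P3=(49.015,101.767); sampled at t=k/3. Machine vertices: (28.889,31.677) → (26.485,39.358) → (32.327,70.191) → (49.015,75.592). Open path.

**Shape 2** — `<polyline>` open polyline, stroke `#008000` → engrave (S392, F2917). Machine vertices: (53.894,161.900) → (11.024,25.911) → (67.432,133.678). Open path.

G21
G90
G00 X28.889 Y31.677
M4 S392
G01 X26.485 Y39.358 F2917
G01 X32.327 Y70.191
G01 X49.015 Y75.592
G00 X53.894 Y161.900
M4 S392
G01 X11.024 Y25.911 F2917
G01 X67.432 Y133.678
M5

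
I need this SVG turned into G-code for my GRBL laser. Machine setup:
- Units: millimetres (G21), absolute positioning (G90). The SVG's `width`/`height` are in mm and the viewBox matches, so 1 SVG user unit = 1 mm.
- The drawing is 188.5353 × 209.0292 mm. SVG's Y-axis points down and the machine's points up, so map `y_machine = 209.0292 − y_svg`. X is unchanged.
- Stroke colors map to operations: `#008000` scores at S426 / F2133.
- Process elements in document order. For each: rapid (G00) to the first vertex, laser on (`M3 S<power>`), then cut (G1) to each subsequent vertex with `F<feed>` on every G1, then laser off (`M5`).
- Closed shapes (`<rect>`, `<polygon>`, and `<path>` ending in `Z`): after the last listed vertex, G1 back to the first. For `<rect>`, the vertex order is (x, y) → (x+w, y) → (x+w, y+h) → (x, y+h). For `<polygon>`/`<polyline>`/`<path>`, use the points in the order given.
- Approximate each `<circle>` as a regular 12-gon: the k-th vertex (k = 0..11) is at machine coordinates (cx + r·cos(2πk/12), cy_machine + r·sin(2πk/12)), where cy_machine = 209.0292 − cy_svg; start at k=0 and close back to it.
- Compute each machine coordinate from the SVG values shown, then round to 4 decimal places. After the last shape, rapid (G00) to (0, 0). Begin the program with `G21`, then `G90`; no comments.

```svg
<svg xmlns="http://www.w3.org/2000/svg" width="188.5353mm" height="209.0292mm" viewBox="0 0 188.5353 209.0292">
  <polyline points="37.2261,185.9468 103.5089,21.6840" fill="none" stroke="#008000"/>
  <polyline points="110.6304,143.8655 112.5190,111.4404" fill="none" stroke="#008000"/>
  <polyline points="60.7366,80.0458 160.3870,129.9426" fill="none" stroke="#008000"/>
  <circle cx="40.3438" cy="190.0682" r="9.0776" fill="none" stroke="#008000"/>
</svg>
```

1 u = 1 mm; y_m = 209.0292 − y.

[1] `<polyline>` line segment, #008000→score S426 F2133: (37.2261,23.0824) → (103.5089,187.3452)

[2] `<polyline>` line segment, #008000→score S426 F2133: (110.6304,65.1637) → (112.5190,97.5888)

[3] `<polyline>` line segment, #008000→score S426 F2133: (60.7366,128.9834) → (160.3870,79.0866)

[4] `<circle>` circle, #008000→score S426 F2133: (49.4214,18.9610) → (48.2052,23.4998) → (44.8826,26.8224) → (40.3438,28.0386) → (35.8050,26.8224) → (32.4824,23.4998) → (31.2662,18.9610) → (32.4824,14.4222) → (35.8050,11.0996) → (40.3438,9.8834) → (44.8826,11.0996) → (48.2052,14.4222) → (49.4214,18.9610) (closed)

G21
G90
G00 X37.2261 Y23.0824
M3 S426
G1 X103.5089 Y187.3452 F2133
M5
G00 X110.6304 Y65.1637
M3 S426
G1 X112.5190 Y97.5888 F2133
M5
G00 X60.7366 Y128.9834
M3 S426
G1 X160.3870 Y79.0866 F2133
M5
G00 X49.4214 Y18.9610
M3 S426
G1 X48.2052 Y23.4998 F2133
G1 X44.8826 Y26.8224 F2133
G1 X40.3438 Y28.0386 F2133
G1 X35.8050 Y26.8224 F2133
G1 X32.4824 Y23.4998 F2133
G1 X31.2662 Y18.9610 F2133
G1 X32.4824 Y14.4222 F2133
G1 X35.8050 Y11.0996 F2133
G1 X40.3438 Y9.8834 F2133
G1 X44.8826 Y11.0996 F2133
G1 X48.2052 Y14.4222 F2133
G1 X49.4214 Y18.9610 F2133
M5
G00 X0.0000 Y0.0000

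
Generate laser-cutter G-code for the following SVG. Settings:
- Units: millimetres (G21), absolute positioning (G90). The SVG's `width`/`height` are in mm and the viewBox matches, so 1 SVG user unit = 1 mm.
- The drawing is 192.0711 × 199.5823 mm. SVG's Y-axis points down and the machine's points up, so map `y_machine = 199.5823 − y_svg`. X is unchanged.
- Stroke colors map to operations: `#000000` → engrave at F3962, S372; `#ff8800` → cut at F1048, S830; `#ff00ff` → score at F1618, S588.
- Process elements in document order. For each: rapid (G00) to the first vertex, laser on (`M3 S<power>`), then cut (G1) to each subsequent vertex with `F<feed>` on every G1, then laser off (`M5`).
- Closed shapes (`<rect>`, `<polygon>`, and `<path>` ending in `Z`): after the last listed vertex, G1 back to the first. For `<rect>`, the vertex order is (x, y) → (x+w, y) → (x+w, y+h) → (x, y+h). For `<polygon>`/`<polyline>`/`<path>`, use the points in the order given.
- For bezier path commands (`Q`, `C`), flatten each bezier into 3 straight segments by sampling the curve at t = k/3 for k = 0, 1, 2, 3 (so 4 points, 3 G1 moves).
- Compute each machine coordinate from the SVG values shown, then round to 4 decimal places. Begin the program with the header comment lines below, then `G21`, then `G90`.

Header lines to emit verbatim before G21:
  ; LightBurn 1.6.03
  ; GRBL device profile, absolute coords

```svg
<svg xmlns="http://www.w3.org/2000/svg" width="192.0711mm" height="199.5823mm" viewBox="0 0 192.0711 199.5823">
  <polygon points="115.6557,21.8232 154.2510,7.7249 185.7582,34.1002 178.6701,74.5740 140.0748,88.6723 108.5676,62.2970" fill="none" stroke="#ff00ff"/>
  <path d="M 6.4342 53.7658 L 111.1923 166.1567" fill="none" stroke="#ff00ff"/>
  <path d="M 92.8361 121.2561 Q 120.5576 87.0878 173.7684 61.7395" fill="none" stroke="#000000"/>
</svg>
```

; LightBurn 1.6.03
; GRBL device profile, absolute coords
G21
G90
G00 X115.6557 Y177.7591
M3 S588
G1 X154.2510 Y191.8574 F1618
G1 X185.7582 Y165.4821 F1618
G1 X178.6701 Y125.0083 F1618
G1 X140.0748 Y110.9100 F1618
G1 X108.5676 Y137.2853 F1618
G1 X115.6557 Y177.7591 F1618
M5
G00 X6.4342 Y145.8165
M3 S588
G1 X111.1923 Y33.4256 F1618
M5
G00 X92.8361 Y78.3262
M3 S372
G1 X114.1492 Y100.1251 F3962
G1 X141.1267 Y119.9639 F3962
G1 X173.7684 Y137.8428 F3962
M5

1 u = 1 mm; y_m = 199.5823 − y.

[1] `<polygon>` regular polygon, #ff00ff→score S588 F1618: (115.6557,177.7591) → (154.2510,191.8574) → (185.7582,165.4821) → (178.6701,125.0083) → (140.0748,110.9100) → (108.5676,137.2853) → (115.6557,177.7591) (closed)

[2] `<path>` line segment, #ff00ff→score S588 F1618: (6.4342,145.8165) → (111.1923,33.4256)

[3] `<path>` quadratic bezier, #000000→engrave S372 F3962: (92.8361,78.3262) → (114.1492,100.1251) → (141.1267,119.9639) → (173.7684,137.8428)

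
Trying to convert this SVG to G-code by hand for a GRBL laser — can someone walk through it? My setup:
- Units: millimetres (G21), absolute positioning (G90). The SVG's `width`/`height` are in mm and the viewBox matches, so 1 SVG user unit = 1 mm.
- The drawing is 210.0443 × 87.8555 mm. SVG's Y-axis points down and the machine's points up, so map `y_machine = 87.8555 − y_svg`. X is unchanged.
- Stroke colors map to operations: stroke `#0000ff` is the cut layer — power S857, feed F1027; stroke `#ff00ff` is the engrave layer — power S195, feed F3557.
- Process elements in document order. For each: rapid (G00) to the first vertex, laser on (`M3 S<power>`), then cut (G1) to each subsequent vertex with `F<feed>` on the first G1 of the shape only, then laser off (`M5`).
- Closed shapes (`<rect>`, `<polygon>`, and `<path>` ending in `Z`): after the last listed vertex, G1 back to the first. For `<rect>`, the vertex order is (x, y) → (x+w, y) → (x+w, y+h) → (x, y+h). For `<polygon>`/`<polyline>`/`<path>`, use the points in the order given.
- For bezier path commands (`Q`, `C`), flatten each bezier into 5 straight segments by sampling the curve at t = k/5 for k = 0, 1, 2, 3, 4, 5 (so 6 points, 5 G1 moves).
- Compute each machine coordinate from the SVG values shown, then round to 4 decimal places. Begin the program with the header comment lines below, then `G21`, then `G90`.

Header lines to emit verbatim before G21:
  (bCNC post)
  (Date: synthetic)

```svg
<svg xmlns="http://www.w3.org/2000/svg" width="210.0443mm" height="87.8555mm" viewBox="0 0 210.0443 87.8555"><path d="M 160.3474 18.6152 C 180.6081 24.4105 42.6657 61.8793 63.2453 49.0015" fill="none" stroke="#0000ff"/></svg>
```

(bCNC post)
(Date: synthetic)
G21
G90
G00 X160.3474 Y69.2403
M3 S857
G1 X156.0532 Y62.6185 F1027
G1 X128.9932 Y52.3319
G1 X94.3699 Y42.3177
G1 X67.3864 Y36.5128
G1 X63.2453 Y38.8540
M5

Since the viewBox matches the mm dimensions, user units are millimetres directly. The only transform is the Y-flip y_m = 87.8555 − y_svg.

Shape 1 is a cubic bezier drawn with `<path>`. Its stroke #0000ff means cut at S857, F1027. After flipping Y the toolpath is (160.3474,69.2403) → (156.0532,62.6185) → (128.9932,52.3319) → (94.3699,42.3177) → (67.3864,36.5128) → (63.2453,38.8540).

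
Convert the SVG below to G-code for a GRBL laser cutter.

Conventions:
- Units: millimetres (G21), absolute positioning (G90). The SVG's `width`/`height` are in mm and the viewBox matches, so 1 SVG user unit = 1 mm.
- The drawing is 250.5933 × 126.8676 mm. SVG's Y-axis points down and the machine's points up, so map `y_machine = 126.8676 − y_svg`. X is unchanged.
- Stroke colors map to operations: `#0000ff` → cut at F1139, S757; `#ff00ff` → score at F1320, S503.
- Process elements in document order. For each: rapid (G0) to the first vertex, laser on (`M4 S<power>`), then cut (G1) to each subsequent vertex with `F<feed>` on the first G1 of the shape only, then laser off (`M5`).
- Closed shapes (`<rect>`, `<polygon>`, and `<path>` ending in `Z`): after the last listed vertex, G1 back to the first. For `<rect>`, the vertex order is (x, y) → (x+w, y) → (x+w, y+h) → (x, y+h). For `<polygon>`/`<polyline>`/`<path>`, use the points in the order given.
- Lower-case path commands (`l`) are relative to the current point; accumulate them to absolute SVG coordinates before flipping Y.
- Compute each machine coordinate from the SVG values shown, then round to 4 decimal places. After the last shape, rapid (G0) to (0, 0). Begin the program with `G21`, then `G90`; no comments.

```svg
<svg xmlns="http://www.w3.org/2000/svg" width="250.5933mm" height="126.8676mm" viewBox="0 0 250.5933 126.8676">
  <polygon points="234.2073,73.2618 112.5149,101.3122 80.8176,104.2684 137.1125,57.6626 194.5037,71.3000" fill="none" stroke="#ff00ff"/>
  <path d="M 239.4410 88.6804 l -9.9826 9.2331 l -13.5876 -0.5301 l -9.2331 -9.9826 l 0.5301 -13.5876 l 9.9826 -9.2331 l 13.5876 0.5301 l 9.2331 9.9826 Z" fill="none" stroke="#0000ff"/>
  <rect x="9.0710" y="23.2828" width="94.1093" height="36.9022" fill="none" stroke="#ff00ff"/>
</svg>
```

viewBox `0 0 250.5933 126.8676` with mm width/height → 1 unit = 1 mm. Flip: y_m = 126.8676 − y_svg.

**Shape 1** — `<polygon>` closed polygon, stroke `#ff00ff` → score (S503, F1320). Machine vertices: (234.2073,53.6058) → (112.5149,25.5554) → (80.8176,22.5992) → (137.1125,69.2050) → (194.5037,55.5676) → (234.2073,53.6058). Closed: final G1 returns to the first vertex.

**Shape 2** — `<path>` regular polygon, stroke `#0000ff` → cut (S757, F1139). Machine vertices: (239.4410,38.1872) → (229.4584,28.9541) → (215.8708,29.4842) → (206.6377,39.4668) → (207.1678,53.0544) → (217.1504,62.2875) → (230.7380,61.7574) → (239.9711,51.7748) → (239.4410,38.1872). Closed: final G1 returns to the first vertex.

**Shape 3** — `<rect>` rectangle, stroke `#ff00ff` → score (S503, F1320). Machine vertices: (9.0710,103.5848) → (103.1803,103.5848) → (103.1803,66.6826) → (9.0710,66.6826) → (9.0710,103.5848). Closed: final G1 returns to the first vertex.

G21
G90
G0 X234.2073 Y53.6058
M4 S503
G1 X112.5149 Y25.5554 F1320
G1 X80.8176 Y22.5992
G1 X137.1125 Y69.2050
G1 X194.5037 Y55.5676
G1 X234.2073 Y53.6058
M5
G0 X239.4410 Y38.1872
M4 S757
G1 X229.4584 Y28.9541 F1139
G1 X215.8708 Y29.4842
G1 X206.6377 Y39.4668
G1 X207.1678 Y53.0544
G1 X217.1504 Y62.2875
G1 X230.7380 Y61.7574
G1 X239.9711 Y51.7748
G1 X239.4410 Y38.1872
M5
G0 X9.0710 Y103.5848
M4 S503
G1 X103.1803 Y103.5848 F1320
G1 X103.1803 Y66.6826
G1 X9.0710 Y66.6826
G1 X9.0710 Y103.5848
M5
G0 X0.0000 Y0.0000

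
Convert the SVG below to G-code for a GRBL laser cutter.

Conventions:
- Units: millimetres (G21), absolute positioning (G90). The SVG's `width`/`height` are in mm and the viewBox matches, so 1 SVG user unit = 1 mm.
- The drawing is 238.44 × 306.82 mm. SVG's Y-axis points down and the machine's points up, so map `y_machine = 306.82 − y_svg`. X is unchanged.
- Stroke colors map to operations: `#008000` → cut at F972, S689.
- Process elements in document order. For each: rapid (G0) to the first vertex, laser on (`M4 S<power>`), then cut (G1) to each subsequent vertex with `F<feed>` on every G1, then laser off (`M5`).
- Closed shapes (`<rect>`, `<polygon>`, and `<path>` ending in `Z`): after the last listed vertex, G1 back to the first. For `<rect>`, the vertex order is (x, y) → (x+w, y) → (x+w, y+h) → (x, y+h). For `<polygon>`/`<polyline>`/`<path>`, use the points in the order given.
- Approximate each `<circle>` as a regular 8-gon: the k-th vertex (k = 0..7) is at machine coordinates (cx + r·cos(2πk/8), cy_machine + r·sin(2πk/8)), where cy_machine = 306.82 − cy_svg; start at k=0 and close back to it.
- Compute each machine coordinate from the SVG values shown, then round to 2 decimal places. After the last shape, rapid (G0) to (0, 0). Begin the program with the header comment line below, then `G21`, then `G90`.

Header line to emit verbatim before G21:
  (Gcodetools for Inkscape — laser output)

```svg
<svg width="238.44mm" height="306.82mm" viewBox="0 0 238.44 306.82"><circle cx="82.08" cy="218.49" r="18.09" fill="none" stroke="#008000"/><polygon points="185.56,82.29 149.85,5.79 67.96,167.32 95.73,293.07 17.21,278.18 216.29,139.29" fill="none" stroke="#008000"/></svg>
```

viewBox `0 0 238.44 306.82` with mm width/height → 1 unit = 1 mm. Flip: y_m = 306.82 − y_svg.

**Shape 1** — `<circle>` circle, stroke `#008000` → cut (S689, F972). Machine vertices: (100.17,88.33) → (94.87,101.12) → (82.08,106.42) → (69.29,101.12) → (63.99,88.33) → (69.29,75.54) → (82.08,70.24) → (94.87,75.54) → (100.17,88.33). Closed: final G1 returns to the first vertex.

**Shape 2** — `<polygon>` closed polygon, stroke `#008000` → cut (S689, F972). Machine vertices: (185.56,224.53) → (149.85,301.03) → (67.96,139.50) → (95.73,13.75) → (17.21,28.64) → (216.29,167.53) → (185.56,224.53). Closed: final G1 returns to the first vertex.

(Gcodetools for Inkscape — laser output)
G21
G90
G0 X100.17 Y88.33
M4 S689
G1 X94.87 Y101.12 F972
G1 X82.08 Y106.42 F972
G1 X69.29 Y101.12 F972
G1 X63.99 Y88.33 F972
G1 X69.29 Y75.54 F972
G1 X82.08 Y70.24 F972
G1 X94.87 Y75.54 F972
G1 X100.17 Y88.33 F972
M5
G0 X185.56 Y224.53
M4 S689
G1 X149.85 Y301.03 F972
G1 X67.96 Y139.50 F972
G1 X95.73 Y13.75 F972
G1 X17.21 Y28.64 F972
G1 X216.29 Y167.53 F972
G1 X185.56 Y224.53 F972
M5
G0 X0.00 Y0.00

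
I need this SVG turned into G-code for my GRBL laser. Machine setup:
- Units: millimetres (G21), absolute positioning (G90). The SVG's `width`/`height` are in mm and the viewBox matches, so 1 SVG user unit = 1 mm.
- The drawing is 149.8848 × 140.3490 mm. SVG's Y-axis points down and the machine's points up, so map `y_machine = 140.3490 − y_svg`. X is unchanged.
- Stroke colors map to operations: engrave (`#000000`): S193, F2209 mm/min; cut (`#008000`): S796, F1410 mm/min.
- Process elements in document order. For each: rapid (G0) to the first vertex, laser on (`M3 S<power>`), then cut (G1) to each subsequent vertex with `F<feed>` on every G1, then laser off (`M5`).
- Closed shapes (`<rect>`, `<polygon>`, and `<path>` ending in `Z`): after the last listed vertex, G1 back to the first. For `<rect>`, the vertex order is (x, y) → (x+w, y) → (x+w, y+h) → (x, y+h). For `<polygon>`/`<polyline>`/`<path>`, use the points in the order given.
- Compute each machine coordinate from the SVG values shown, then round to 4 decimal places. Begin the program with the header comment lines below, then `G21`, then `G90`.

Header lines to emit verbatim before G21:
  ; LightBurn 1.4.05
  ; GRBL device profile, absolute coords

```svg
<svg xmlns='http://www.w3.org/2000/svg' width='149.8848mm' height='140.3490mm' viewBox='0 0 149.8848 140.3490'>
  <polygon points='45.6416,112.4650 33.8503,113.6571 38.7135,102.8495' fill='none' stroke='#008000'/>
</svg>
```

1 u = 1 mm; y_m = 140.3490 − y.

[1] `<polygon>` regular polygon, #008000→cut S796 F1410: (45.6416,27.8840) → (33.8503,26.6919) → (38.7135,37.4995) → (45.6416,27.8840) (closed)

; LightBurn 1.4.05
; GRBL device profile, absolute coords
G21
G90
G0 X45.6416 Y27.8840
M3 S796
G1 X33.8503 Y26.6919 F1410
G1 X38.7135 Y37.4995 F1410
G1 X45.6416 Y27.8840 F1410
M5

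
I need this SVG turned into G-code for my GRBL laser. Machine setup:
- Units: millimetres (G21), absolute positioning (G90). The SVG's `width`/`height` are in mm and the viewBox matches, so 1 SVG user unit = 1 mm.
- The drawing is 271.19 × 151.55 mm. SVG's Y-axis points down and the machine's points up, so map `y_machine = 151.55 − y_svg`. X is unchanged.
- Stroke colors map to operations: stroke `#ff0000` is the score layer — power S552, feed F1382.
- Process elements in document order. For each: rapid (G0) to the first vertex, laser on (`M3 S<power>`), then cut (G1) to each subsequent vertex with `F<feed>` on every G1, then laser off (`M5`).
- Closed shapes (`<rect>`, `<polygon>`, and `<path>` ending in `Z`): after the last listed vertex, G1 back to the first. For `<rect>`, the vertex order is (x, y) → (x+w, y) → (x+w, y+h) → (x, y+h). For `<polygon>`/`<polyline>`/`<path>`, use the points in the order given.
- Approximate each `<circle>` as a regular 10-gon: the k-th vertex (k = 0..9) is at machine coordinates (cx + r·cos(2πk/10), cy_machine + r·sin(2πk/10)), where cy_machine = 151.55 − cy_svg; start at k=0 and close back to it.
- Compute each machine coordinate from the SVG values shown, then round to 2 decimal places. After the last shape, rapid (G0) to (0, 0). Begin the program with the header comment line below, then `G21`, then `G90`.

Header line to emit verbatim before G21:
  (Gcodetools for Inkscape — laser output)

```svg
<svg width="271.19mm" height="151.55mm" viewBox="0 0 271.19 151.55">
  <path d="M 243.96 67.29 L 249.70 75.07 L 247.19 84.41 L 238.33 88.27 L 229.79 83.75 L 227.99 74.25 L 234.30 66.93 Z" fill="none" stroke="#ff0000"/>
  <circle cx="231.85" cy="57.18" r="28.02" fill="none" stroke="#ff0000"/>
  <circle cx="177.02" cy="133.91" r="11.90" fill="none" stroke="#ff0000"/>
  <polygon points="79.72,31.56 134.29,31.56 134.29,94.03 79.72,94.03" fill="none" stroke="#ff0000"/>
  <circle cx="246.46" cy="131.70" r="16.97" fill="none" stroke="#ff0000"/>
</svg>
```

(Gcodetools for Inkscape — laser output)
G21
G90
G0 X243.96 Y84.26
M3 S552
G1 X249.70 Y76.48 F1382
G1 X247.19 Y67.14 F1382
G1 X238.33 Y63.28 F1382
G1 X229.79 Y67.80 F1382
G1 X227.99 Y77.30 F1382
G1 X234.30 Y84.62 F1382
G1 X243.96 Y84.26 F1382
M5
G0 X259.87 Y94.37
M3 S552
G1 X254.52 Y110.84 F1382
G1 X240.51 Y121.02 F1382
G1 X223.19 Y121.02 F1382
G1 X209.18 Y110.84 F1382
G1 X203.83 Y94.37 F1382
G1 X209.18 Y77.90 F1382
G1 X223.19 Y67.72 F1382
G1 X240.51 Y67.72 F1382
G1 X254.52 Y77.90 F1382
G1 X259.87 Y94.37 F1382
M5
G0 X188.92 Y17.64
M3 S552
G1 X186.65 Y24.63 F1382
G1 X180.70 Y28.96 F1382
G1 X173.34 Y28.96 F1382
G1 X167.39 Y24.63 F1382
G1 X165.12 Y17.64 F1382
G1 X167.39 Y10.65 F1382
G1 X173.34 Y6.32 F1382
G1 X180.70 Y6.32 F1382
G1 X186.65 Y10.65 F1382
G1 X188.92 Y17.64 F1382
M5
G0 X79.72 Y119.99
M3 S552
G1 X134.29 Y119.99 F1382
G1 X134.29 Y57.52 F1382
G1 X79.72 Y57.52 F1382
G1 X79.72 Y119.99 F1382
M5
G0 X263.43 Y19.85
M3 S552
G1 X260.19 Y29.82 F1382
G1 X251.70 Y35.99 F1382
G1 X241.22 Y35.99 F1382
G1 X232.73 Y29.82 F1382
G1 X229.49 Y19.85 F1382
G1 X232.73 Y9.88 F1382
G1 X241.22 Y3.71 F1382
G1 X251.70 Y3.71 F1382
G1 X260.19 Y9.88 F1382
G1 X263.43 Y19.85 F1382
M5
G0 X0.00 Y0.00

viewBox `0 0 271.19 151.55` with mm width/height → 1 unit = 1 mm. Flip: y_m = 151.55 − y_svg.

**Shape 1** — `<path>` regular polygon, stroke `#ff0000` → score (S552, F1382). Machine vertices: (243.96,84.26) → (249.70,76.48) → (247.19,67.14) → (238.33,63.28) → (229.79,67.80) → (227.99,77.30) → (234.30,84.62) → (243.96,84.26). Closed: final G1 returns to the first vertex.

**Shape 2** — `<circle>` circle, stroke `#ff0000` → score (S552, F1382). Machine vertices: (259.87,94.37) → (254.52,110.84) → (240.51,121.02) → (223.19,121.02) → (209.18,110.84) → (203.83,94.37) → (209.18,77.90) → (223.19,67.72) → (240.51,67.72) → (254.52,77.90) → (259.87,94.37). Closed: final G1 returns to the first vertex.

**Shape 3** — `<circle>` circle, stroke `#ff0000` → score (S552, F1382). Machine vertices: (188.92,17.64) → (186.65,24.63) → (180.70,28.96) → (173.34,28.96) → (167.39,24.63) → (165.12,17.64) → (167.39,10.65) → (173.34,6.32) → (180.70,6.32) → (186.65,10.65) → (188.92,17.64). Closed: final G1 returns to the first vertex.

**Shape 4** — `<polygon>` rectangle, stroke `#ff0000` → score (S552, F1382). Machine vertices: (79.72,119.99) → (134.29,119.99) → (134.29,57.52) → (79.72,57.52) → (79.72,119.99). Closed: final G1 returns to the first vertex.

**Shape 5** — `<circle>` circle, stroke `#ff0000` → score (S552, F1382). Machine vertices: (263.43,19.85) → (260.19,29.82) → (251.70,35.99) → (241.22,35.99) → (232.73,29.82) → (229.49,19.85) → (232.73,9.88) → (241.22,3.71) → (251.70,3.71) → (260.19,9.88) → (263.43,19.85). Closed: final G1 returns to the first vertex.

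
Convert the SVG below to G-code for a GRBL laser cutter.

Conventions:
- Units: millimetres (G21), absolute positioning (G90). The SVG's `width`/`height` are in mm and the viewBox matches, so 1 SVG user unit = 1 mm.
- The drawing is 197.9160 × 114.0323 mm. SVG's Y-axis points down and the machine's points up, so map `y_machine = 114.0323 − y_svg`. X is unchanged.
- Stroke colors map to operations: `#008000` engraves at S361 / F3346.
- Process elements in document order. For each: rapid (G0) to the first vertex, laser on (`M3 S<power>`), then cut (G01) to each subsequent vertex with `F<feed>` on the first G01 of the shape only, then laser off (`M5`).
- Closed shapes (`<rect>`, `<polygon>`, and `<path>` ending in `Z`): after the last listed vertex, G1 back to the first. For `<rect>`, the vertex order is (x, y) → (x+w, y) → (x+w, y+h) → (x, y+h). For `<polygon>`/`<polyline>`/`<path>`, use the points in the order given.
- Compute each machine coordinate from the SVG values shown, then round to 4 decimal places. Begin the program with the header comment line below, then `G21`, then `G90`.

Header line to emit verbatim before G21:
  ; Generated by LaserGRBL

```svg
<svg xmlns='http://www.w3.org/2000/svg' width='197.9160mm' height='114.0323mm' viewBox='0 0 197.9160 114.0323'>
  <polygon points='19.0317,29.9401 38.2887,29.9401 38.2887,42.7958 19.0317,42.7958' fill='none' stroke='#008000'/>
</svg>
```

; Generated by LaserGRBL
G21
G90
G0 X19.0317 Y84.0922
M3 S361
G01 X38.2887 Y84.0922 F3346
G01 X38.2887 Y71.2365
G01 X19.0317 Y71.2365
G01 X19.0317 Y84.0922
M5

Since the viewBox matches the mm dimensions, user units are millimetres directly. The only transform is the Y-flip y_m = 114.0323 − y_svg.

Shape 1 is a rectangle drawn with `<polygon>`. Its stroke #008000 means engrave at S361, F3346. After flipping Y the toolpath is (19.0317,84.0922) → (38.2887,84.0922) → (38.2887,71.2365) → (19.0317,71.2365) → (19.0317,84.0922), returning to the start.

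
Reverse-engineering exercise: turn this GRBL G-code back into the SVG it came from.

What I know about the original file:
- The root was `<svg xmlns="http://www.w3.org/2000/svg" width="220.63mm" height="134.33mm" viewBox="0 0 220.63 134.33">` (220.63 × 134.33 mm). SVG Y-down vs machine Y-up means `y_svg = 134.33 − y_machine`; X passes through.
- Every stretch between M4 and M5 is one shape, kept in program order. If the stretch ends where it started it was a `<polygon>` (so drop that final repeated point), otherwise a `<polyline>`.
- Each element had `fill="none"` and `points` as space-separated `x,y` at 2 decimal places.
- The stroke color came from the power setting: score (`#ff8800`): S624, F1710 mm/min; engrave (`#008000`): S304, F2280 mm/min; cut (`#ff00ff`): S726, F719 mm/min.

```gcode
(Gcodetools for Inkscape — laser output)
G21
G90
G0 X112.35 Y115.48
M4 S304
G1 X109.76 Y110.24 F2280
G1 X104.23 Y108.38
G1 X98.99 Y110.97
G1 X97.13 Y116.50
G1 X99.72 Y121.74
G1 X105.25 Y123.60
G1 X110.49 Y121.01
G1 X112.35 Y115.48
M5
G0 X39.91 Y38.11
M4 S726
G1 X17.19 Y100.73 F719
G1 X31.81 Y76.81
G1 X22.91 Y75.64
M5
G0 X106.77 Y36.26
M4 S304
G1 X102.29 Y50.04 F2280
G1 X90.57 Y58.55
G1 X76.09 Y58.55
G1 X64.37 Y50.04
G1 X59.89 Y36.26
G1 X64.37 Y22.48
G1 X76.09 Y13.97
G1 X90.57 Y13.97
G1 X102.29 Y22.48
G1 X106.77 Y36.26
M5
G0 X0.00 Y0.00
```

<svg xmlns="http://www.w3.org/2000/svg" width="220.63mm" height="134.33mm" viewBox="0 0 220.63 134.33">
  <polygon points="112.35,18.85 109.76,24.09 104.23,25.95 98.99,23.36 97.13,17.83 99.72,12.59 105.25,10.73 110.49,13.32" fill="none" stroke="#008000"/>
  <polyline points="39.91,96.22 17.19,33.60 31.81,57.52 22.91,58.69" fill="none" stroke="#ff00ff"/>
  <polygon points="106.77,98.07 102.29,84.29 90.57,75.78 76.09,75.78 64.37,84.29 59.89,98.07 64.37,111.85 76.09,120.36 90.57,120.36 102.29,111.85" fill="none" stroke="#008000"/>
</svg>

Each laser-on run becomes one SVG element. Flip Y back into SVG space with y_svg = 134.33 − y_machine.

Run 1: power S304 maps to stroke `#008000` (engrave). The run returns to its start, so emit a `<polygon>` with points (Y-flipped): 112.35,18.85 109.76,24.09 104.23,25.95 98.99,23.36 97.13,17.83 99.72,12.59 105.25,10.73 110.49,13.32.

Run 2: power S726 maps to stroke `#ff00ff` (cut). The run is open, so emit a `<polyline>` with points (Y-flipped): 39.91,96.22 17.19,33.60 31.81,57.52 22.91,58.69.

Run 3: power S304 maps to stroke `#008000` (engrave). The run returns to its start, so emit a `<polygon>` with points (Y-flipped): 106.77,98.07 102.29,84.29 90.57,75.78 76.09,75.78 64.37,84.29 59.89,98.07 64.37,111.85 76.09,120.36 90.57,120.36 102.29,111.85.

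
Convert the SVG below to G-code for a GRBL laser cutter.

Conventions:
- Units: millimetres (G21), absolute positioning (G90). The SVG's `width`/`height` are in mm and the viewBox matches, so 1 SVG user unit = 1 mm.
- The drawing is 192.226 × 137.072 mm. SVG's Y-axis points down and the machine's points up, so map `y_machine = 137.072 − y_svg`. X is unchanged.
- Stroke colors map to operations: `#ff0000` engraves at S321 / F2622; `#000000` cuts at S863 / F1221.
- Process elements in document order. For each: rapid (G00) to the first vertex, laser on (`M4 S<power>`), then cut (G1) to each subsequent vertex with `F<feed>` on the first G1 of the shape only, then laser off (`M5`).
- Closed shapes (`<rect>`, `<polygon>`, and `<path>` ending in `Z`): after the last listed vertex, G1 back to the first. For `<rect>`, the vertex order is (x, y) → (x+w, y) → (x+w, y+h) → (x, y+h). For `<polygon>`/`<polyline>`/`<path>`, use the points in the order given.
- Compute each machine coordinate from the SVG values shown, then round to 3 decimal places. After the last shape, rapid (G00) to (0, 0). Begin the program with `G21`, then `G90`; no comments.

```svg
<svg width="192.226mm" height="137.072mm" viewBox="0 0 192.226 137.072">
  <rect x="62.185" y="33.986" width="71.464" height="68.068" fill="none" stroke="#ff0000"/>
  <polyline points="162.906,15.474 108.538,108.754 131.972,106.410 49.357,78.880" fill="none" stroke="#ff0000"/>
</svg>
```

G21
G90
G00 X62.185 Y103.086
M4 S321
G1 X133.649 Y103.086 F2622
G1 X133.649 Y35.018
G1 X62.185 Y35.018
G1 X62.185 Y103.086
M5
G00 X162.906 Y121.598
M4 S321
G1 X108.538 Y28.318 F2622
G1 X131.972 Y30.662
G1 X49.357 Y58.192
M5
G00 X0.000 Y0.000

viewBox `0 0 192.226 137.072` with mm width/height → 1 unit = 1 mm. Flip: y_m = 137.072 − y_svg.

**Shape 1** — `<rect>` rectangle, stroke `#ff0000` → engrave (S321, F2622). Machine vertices: (62.185,103.086) → (133.649,103.086) → (133.649,35.018) → (62.185,35.018) → (62.185,103.086). Closed: final G1 returns to the first vertex.

**Shape 2** — `<polyline>` open polyline, stroke `#ff0000` → engrave (S321, F2622). Machine vertices: (162.906,121.598) → (108.538,28.318) → (131.972,30.662) → (49.357,58.192). Open path.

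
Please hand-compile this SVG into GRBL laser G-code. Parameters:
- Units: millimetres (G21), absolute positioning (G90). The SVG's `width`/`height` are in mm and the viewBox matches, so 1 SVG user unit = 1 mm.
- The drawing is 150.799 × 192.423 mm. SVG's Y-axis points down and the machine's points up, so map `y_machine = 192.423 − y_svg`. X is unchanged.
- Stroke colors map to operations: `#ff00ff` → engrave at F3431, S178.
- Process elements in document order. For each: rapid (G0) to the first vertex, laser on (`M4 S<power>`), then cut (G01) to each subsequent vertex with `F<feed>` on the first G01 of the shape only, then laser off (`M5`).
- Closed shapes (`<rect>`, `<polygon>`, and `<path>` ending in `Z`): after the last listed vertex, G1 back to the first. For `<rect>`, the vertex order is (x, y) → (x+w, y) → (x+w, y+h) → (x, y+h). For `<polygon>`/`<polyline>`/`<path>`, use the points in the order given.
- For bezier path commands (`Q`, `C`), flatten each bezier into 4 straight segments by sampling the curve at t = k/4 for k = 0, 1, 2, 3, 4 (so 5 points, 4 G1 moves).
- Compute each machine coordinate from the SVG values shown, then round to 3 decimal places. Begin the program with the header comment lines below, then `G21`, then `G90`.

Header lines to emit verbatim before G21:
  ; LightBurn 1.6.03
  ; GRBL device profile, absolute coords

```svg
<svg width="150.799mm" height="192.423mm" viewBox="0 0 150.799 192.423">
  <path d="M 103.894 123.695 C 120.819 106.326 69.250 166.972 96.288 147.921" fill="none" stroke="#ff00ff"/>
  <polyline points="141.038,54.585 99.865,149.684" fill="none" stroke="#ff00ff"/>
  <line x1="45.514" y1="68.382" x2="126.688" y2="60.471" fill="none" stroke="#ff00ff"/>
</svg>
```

; LightBurn 1.6.03
; GRBL device profile, absolute coords
G21
G90
G0 X103.894 Y68.728
M4 S178
G01 X106.044 Y69.591 F3431
G01 X96.299 Y55.984
G01 X88.450 Y42.693
G01 X96.288 Y44.502
M5
G0 X141.038 Y137.838
M4 S178
G01 X99.865 Y42.739 F3431
M5
G0 X45.514 Y124.041
M4 S178
G01 X126.688 Y131.952 F3431
M5

viewBox `0 0 150.799 192.423` with mm width/height → 1 unit = 1 mm. Flip: y_m = 192.423 − y_svg.

**Shape 1** — `<path>` cubic bezier, stroke `#ff00ff` → engrave (S178, F3431). Control points (SVG): P0=(103.894,123.695), P1=(120.819,106.326), P2=(69.250,166.972), P3=(96.288,147.921); sampled at t=k/4. Machine vertices: (103.894,68.728) → (106.044,69.591) → (96.299,55.984) → (88.450,42.693) → (96.288,44.502). Open path.

**Shape 2** — `<polyline>` line segment, stroke `#ff00ff` → engrave (S178, F3431). Machine vertices: (141.038,137.838) → (99.865,42.739). Open path.

**Shape 3** — `<line>` line segment, stroke `#ff00ff` → engrave (S178, F3431). Machine vertices: (45.514,124.041) → (126.688,131.952). Open path.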